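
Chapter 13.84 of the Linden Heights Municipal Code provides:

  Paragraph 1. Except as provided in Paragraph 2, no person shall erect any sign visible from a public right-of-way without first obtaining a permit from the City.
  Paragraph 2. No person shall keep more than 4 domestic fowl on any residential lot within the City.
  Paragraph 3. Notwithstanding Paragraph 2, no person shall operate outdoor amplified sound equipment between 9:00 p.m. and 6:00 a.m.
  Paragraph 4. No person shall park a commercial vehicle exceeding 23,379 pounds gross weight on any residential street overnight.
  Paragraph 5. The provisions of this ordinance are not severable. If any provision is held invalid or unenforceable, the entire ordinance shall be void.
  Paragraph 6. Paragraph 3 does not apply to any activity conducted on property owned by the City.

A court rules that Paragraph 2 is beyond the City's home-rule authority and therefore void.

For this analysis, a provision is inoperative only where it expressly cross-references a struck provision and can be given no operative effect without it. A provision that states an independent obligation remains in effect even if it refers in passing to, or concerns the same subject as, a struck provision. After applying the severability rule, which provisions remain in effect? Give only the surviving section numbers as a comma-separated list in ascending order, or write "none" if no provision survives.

Paragraph 2 is struck. No other provision's operative terms depend on Paragraph 2. Paragraph 5 provides that the ordinance is not severable, so the invalidity of any one provision voids the entire ordinance. No provision of the ordinance survives.

none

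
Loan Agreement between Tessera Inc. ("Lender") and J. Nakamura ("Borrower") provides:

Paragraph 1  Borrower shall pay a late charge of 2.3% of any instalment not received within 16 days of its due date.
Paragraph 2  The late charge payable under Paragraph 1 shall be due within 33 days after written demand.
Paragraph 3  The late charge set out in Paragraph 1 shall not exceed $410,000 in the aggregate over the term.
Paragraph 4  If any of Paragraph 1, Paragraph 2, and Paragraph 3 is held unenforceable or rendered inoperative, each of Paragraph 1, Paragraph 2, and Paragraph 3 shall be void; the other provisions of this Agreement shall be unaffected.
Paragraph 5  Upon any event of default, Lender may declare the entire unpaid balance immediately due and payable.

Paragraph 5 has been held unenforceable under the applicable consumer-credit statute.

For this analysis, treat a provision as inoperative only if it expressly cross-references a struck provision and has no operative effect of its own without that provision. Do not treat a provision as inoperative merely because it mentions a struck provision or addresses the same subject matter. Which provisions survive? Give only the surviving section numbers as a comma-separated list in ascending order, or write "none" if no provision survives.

Paragraph 5 is struck. Nothing else in the Agreement is defined by reference to Paragraph 5. Paragraph 4 ties Paragraph 1, Paragraph 2, and Paragraph 3 together, but none of those is affected here; the remaining provisions continue in force under Paragraph 4. Paragraph 1, Paragraph 2, Paragraph 3, and Paragraph 4 remain in effect.

1, 2, 3, 4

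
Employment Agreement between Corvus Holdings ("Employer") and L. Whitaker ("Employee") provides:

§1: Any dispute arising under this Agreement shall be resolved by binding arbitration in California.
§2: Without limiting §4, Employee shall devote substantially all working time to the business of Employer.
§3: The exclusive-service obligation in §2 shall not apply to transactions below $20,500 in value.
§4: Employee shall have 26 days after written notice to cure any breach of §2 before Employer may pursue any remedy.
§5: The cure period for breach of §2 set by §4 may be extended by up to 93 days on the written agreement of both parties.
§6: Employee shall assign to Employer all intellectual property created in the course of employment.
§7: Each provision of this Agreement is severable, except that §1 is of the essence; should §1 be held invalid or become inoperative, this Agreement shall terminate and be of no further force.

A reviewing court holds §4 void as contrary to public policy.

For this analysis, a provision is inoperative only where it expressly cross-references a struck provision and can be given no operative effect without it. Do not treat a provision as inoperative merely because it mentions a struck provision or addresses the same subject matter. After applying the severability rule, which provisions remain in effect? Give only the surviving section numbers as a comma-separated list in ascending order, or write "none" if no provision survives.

1, 2, 3, 6, 7

§4 is struck. The whole of §5 is the extension of the cure period for breach of §2, defined by reference to §4, so §5 cannot stand once §4 is removed. Although §2 refers to §4, its operative terms do not depend on §4, so it remains in effect. §7 makes §1 an essential term, but §1 is unaffected, so the severability proviso in §7 preserves the remaining provisions. The provisions still in force are §1, §2, §3, §6, and §7.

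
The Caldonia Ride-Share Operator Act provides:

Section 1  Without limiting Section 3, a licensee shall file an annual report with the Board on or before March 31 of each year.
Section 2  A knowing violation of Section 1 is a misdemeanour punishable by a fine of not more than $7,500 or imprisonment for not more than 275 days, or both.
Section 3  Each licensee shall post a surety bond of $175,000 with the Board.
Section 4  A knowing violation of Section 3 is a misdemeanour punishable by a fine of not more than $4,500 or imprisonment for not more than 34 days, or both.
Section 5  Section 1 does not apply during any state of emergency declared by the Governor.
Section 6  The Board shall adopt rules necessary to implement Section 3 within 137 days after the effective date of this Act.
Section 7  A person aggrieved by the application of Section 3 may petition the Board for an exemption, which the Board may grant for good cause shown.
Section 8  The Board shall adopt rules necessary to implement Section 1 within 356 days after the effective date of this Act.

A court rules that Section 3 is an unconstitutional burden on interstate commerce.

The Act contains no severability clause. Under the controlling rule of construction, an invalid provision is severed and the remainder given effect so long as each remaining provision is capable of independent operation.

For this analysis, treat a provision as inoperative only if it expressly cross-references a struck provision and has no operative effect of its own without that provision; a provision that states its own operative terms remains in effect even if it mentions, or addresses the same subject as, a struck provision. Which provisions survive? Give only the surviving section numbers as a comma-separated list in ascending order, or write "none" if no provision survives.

1, 2, 5, 8

Section 3 is struck. Section 4 has no operative effect of its own apart from Section 3 and is therefore inoperative. Section 6 operates only by reference to Section 3, so it falls with Section 3. Section 7 operates only by reference to Section 3, so it falls with Section 3. Section 1 mentions Section 3 but its own obligation stands independently of Section 3, so Section 1 is not affected. Under the stated default rule, only provisions that cannot operate independently fall away; the rest are enforced. That leaves Section 1, Section 2, Section 5, and Section 8 in effect.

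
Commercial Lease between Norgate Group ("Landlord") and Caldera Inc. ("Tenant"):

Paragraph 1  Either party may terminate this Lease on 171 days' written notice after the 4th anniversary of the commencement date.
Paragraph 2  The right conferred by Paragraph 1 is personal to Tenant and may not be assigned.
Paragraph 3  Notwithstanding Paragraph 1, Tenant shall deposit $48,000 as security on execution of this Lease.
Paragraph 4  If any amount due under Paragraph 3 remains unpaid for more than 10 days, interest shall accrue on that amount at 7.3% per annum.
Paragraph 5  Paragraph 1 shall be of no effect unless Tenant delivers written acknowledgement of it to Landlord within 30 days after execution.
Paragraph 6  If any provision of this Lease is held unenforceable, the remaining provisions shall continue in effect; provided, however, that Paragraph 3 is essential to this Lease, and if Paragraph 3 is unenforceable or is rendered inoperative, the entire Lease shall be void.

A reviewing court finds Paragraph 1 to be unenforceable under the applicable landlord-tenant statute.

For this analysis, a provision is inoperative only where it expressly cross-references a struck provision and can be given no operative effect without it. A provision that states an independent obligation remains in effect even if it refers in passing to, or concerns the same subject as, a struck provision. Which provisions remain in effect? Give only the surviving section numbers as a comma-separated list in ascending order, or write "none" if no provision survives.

3, 4, 6

Paragraph 1 is struck. Paragraph 2 has no operative effect of its own apart from Paragraph 1 and is therefore inoperative. Paragraph 5 operates only by reference to Paragraph 1, so it falls with Paragraph 1. Although Paragraph 3 refers to Paragraph 1, its operative terms do not depend on Paragraph 1, so it remains in effect. Paragraph 6 makes Paragraph 3 an essential term, but Paragraph 3 is unaffected, so the severability proviso in Paragraph 6 preserves the remaining provisions. Paragraph 3, Paragraph 4, and Paragraph 6 remain in effect.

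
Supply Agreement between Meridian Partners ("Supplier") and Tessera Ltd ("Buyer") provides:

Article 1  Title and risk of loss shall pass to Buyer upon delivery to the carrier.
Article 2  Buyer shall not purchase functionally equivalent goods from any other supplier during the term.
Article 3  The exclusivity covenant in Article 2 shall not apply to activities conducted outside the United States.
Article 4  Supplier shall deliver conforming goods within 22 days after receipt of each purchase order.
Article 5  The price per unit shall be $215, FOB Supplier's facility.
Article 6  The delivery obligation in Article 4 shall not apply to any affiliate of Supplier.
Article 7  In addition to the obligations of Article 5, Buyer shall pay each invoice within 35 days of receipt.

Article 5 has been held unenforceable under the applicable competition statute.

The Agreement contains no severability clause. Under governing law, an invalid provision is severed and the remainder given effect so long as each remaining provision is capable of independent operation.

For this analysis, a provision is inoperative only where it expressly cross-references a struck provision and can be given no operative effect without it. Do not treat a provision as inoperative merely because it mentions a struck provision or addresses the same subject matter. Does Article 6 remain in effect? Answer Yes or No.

Yes

Article 5 is struck. Although Article 7 refers to Article 5, its operative terms do not depend on Article 5, so it remains in effect. Nothing else in the Agreement is defined by reference to Article 5. Under the stated default rule, only provisions that cannot operate independently fall away; the rest are enforced. Article 1, Article 2, Article 3, Article 4, Article 6, and Article 7 remain in effect. Article 6 is among the surviving provisions, so the answer is yes.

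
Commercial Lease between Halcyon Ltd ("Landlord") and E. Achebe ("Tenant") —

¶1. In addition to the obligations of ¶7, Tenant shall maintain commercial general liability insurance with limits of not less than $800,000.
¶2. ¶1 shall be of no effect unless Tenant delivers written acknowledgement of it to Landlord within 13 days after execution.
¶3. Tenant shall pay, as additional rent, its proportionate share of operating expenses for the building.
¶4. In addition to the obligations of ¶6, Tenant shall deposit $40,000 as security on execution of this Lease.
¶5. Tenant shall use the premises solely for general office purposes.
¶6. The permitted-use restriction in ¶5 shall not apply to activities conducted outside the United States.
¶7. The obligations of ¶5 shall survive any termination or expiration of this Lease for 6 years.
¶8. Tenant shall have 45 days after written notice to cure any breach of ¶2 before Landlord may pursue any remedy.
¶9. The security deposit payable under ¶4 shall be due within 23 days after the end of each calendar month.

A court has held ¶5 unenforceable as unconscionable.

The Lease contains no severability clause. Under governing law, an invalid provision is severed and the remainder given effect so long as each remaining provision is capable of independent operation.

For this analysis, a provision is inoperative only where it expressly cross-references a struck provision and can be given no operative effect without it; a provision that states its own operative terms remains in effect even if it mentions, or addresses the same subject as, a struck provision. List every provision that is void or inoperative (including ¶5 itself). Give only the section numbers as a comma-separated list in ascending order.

5, 6, 7

¶5 is struck. ¶6 does nothing except set the carve-out from the permitted-use restriction by reference to ¶5; with ¶5 gone it has no independent effect and is inoperative. ¶7 operates only by reference to ¶5, so it falls with ¶5. Although ¶4 refers to ¶6, its operative terms do not depend on ¶6, so it remains in effect. Although ¶1 refers to ¶7, its operative terms do not depend on ¶7, so it remains in effect. Under the stated default rule, only provisions that cannot operate independently fall away; the rest are enforced. ¶1, ¶2, ¶3, ¶4, ¶8, and ¶9 remain in effect.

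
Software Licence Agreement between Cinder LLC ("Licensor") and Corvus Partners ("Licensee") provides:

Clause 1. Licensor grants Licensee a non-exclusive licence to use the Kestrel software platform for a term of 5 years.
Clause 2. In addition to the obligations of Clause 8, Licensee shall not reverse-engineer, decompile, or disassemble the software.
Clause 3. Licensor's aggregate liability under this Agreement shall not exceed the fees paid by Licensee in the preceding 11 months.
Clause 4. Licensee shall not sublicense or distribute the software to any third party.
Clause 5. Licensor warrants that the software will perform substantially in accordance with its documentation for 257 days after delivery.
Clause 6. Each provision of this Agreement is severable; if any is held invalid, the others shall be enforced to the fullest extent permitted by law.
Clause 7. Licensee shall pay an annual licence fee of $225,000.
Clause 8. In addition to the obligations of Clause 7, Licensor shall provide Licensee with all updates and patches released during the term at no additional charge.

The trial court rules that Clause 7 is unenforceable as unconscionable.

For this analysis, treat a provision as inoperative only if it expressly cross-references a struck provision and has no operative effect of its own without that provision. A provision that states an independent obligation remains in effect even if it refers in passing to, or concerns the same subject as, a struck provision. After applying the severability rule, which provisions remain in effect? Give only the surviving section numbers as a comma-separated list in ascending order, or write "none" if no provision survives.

1, 2, 3, 4, 5, 6, 8

Clause 7 is struck. Clause 8 mentions Clause 7 but its own obligation stands independently of Clause 7, so Clause 8 is not affected. No other provision's operative terms depend on Clause 7. Under the severability clause in Clause 6, the remaining provisions continue in force. That leaves Clause 1, Clause 2, Clause 3, Clause 4, Clause 5, Clause 6, and Clause 8 in effect.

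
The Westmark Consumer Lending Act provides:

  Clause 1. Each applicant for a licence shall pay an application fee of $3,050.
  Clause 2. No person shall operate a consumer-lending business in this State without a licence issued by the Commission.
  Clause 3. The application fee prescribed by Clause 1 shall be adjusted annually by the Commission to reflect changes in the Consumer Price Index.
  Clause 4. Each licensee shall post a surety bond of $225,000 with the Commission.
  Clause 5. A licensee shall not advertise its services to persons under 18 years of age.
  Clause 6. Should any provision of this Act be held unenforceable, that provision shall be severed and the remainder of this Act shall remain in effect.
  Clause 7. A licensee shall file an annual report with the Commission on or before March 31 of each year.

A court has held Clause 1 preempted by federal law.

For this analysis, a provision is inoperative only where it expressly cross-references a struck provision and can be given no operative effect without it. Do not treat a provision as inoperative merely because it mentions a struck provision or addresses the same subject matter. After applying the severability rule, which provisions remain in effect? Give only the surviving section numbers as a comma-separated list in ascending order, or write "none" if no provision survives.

Clause 1 is struck. Clause 3 operates only by reference to Clause 1, so it falls with Clause 1. Clause 6 is a severability clause and preserves every provision that can still be given independent effect. The provisions still in force are Clause 2, Clause 4, Clause 5, Clause 6, and Clause 7.

2, 4, 5, 6, 7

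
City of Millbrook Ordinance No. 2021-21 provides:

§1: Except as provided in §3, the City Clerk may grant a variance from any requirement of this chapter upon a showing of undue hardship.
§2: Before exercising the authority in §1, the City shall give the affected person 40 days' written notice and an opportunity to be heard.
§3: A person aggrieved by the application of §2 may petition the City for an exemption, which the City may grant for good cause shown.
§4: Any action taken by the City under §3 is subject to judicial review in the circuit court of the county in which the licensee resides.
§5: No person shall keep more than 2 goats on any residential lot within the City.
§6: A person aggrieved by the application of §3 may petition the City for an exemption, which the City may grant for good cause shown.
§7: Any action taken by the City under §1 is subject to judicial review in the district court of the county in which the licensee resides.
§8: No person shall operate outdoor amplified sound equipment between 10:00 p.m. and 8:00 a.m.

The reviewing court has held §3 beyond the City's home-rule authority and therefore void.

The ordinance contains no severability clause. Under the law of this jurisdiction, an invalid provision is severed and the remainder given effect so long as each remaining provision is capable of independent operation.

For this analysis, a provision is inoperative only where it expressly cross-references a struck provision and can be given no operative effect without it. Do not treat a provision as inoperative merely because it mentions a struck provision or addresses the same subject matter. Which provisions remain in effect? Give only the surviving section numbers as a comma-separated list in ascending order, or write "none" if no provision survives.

§3 is struck. §4 merely fixes the judicial-review right for §3; with §3 gone it has nothing to operate on and falls away. §6 operates only by reference to §3, so it falls with §3. §1 mentions §3 but its own obligation stands independently of §3, so §1 is not affected. With no severability clause, the stated default rule severs what cannot stand and enforces each remaining provision that can operate on its own. The provisions still in force are §1, §2, §5, §7, and §8.

1, 2, 5, 7, 8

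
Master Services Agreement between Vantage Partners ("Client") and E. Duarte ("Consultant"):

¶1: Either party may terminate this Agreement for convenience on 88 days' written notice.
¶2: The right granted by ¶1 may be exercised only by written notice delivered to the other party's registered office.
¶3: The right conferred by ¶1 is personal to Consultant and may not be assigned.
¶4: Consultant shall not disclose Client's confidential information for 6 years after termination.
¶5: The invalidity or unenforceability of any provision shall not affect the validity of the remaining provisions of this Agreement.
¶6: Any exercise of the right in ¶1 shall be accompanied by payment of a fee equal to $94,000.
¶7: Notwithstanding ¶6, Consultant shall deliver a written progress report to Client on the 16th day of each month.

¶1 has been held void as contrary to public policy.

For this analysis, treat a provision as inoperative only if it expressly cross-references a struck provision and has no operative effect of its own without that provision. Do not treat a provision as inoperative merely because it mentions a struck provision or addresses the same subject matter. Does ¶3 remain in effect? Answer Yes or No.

No

¶1 is struck. The only function of ¶2 is the notice requirement for ¶1, so it cannot stand once ¶1 is removed. The only function of ¶3 is the non-assignment of ¶1, so it cannot stand once ¶1 is removed. ¶6 has no operative effect of its own apart from ¶1 and is therefore inoperative. Although ¶7 refers to ¶6, its operative terms do not depend on ¶6, so it remains in effect. ¶5 is a severability clause and preserves every provision that can still be given independent effect. ¶4, ¶5, and ¶7 remain in effect. ¶3 is among the inoperative provisions, so the answer is no.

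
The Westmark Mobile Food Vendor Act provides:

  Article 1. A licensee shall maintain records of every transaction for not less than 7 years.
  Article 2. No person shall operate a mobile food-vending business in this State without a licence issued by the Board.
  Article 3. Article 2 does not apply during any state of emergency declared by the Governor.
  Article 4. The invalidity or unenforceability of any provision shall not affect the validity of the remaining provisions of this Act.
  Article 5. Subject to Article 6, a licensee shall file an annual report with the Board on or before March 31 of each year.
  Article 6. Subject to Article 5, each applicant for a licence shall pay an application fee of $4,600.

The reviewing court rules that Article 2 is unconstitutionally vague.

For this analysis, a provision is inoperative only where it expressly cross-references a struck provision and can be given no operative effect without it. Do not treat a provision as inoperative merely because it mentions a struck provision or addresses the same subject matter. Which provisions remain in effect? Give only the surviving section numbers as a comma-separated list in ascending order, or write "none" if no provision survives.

Article 2 is struck. Article 3 merely fixes the emergency suspension of Article 2; with Article 2 gone it has nothing to operate on and falls away. Under the severability clause in Article 4, the remaining provisions continue in force. Article 1, Article 4, Article 5, and Article 6 remain in effect.

1, 4, 5, 6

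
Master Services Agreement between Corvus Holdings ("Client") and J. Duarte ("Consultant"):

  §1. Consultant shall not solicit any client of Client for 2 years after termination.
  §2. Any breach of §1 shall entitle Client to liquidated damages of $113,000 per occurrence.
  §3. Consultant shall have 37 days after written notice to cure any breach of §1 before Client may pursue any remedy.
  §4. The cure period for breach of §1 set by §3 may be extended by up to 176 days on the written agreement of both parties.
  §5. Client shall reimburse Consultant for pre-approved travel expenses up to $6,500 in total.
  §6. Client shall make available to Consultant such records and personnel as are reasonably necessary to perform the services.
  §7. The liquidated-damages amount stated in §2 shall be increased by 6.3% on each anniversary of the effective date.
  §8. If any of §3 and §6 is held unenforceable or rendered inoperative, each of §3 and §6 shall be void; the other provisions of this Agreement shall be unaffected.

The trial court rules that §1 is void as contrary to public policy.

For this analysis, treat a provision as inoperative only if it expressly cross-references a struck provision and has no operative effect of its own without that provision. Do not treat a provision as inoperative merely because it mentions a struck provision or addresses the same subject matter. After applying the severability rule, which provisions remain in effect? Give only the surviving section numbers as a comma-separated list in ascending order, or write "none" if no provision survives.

§1 is struck. §2 does nothing except set the liquidated-damages amount by reference to §1; with §1 gone it has no independent effect and is inoperative. §3 operates only by reference to §1, so it falls with §1. The whole of §4 is the extension of the cure period for breach of §1, defined by reference to §3, so §4 cannot stand once §3 is removed. The whole of §7 is the escalation of the liquidated-damages amount, defined by reference to §2, so §7 cannot stand once §2 is removed. §8 declares §3 and §6 mutually dependent; since one of them has fallen, all of them are of no effect. That brings down §6 as well. The remainder continues in force under §8. That leaves §5 and §8 in effect.

5, 8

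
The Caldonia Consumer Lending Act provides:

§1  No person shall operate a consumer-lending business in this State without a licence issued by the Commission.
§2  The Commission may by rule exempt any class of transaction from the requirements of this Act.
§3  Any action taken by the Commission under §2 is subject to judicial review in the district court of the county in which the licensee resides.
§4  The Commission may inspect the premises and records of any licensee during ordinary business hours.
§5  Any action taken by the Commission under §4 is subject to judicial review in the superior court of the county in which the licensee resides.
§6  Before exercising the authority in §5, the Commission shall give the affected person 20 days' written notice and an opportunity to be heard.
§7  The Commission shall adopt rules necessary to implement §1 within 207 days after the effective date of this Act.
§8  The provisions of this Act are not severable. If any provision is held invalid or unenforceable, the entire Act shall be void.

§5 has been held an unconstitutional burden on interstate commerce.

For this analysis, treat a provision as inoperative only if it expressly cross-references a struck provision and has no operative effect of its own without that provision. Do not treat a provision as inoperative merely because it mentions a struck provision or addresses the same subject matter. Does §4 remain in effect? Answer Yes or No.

§5 is struck. §6 operates only by reference to §5, so it falls with §5. §8 provides that the Act is not severable, so the invalidity of any one provision voids the entire Act. No provision of the Act survives. §4 is among the inoperative provisions, so the answer is no.

No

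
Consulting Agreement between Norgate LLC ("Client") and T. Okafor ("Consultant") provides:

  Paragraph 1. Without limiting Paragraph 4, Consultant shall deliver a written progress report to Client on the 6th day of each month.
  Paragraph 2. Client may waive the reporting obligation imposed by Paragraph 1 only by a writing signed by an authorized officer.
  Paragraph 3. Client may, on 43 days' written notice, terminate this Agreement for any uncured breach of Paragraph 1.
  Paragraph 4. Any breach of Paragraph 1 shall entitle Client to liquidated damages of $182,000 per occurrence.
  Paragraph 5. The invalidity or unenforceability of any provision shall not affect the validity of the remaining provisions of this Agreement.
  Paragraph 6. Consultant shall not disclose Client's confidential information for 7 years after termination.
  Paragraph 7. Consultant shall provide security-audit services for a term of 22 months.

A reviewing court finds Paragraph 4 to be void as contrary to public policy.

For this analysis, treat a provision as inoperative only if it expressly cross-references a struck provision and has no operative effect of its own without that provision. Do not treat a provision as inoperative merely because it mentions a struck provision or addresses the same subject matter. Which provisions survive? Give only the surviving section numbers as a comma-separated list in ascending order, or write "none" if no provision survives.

Paragraph 4 is struck. Although Paragraph 1 refers to Paragraph 4, its operative terms do not depend on Paragraph 4, so it remains in effect. No other provision's operative terms depend on Paragraph 4. Paragraph 5 is a severability clause and preserves every provision that can still be given independent effect. That leaves Paragraph 1, Paragraph 2, Paragraph 3, Paragraph 5, Paragraph 6, and Paragraph 7 in effect.

1, 2, 3, 5, 6, 7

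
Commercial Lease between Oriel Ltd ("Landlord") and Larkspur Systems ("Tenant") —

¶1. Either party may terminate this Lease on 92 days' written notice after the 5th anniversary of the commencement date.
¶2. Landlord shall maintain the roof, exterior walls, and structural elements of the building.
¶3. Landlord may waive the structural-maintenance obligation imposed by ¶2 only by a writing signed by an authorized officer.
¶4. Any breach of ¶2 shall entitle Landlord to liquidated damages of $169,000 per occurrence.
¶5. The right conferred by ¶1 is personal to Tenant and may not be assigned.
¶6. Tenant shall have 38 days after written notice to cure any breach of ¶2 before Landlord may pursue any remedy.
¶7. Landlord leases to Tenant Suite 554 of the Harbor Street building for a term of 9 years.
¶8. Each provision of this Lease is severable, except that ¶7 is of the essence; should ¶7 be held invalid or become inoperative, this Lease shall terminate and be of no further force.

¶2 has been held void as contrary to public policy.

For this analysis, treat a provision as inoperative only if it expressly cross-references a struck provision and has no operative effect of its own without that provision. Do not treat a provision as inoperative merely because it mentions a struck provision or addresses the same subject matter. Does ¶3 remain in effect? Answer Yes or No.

No

¶2 is struck. The only function of ¶3 is the waiver condition for ¶2, so it cannot stand once ¶2 is removed. ¶4 has no operative effect of its own apart from ¶2 and is therefore inoperative. ¶6 has no operative effect of its own apart from ¶2 and is therefore inoperative. ¶8 makes ¶7 an essential term, but ¶7 is unaffected, so the severability proviso in ¶8 preserves the remaining provisions. That leaves ¶1, ¶5, ¶7, and ¶8 in effect. ¶3 is among the inoperative provisions, so the answer is no.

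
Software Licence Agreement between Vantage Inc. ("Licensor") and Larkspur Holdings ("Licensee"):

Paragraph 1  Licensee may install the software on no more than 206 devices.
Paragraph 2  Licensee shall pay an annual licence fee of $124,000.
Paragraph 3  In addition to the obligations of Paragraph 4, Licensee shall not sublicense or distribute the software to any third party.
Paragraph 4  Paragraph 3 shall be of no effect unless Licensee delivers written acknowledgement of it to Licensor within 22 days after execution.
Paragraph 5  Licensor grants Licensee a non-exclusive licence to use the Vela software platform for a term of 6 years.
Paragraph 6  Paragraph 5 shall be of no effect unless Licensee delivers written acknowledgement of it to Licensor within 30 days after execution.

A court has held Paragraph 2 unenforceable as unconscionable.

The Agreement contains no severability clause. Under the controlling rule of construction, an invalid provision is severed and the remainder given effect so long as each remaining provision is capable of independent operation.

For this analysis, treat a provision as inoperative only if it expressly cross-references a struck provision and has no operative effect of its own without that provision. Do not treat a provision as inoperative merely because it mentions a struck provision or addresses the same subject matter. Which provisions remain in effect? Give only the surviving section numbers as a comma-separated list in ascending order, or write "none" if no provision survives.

Paragraph 2 is struck. Nothing else in the Agreement is defined by reference to Paragraph 2. With no severability clause, the stated default rule severs what cannot stand and enforces each remaining provision that can operate on its own. The provisions still in force are Paragraph 1, Paragraph 3, Paragraph 4, Paragraph 5, and Paragraph 6.

1, 3, 4, 5, 6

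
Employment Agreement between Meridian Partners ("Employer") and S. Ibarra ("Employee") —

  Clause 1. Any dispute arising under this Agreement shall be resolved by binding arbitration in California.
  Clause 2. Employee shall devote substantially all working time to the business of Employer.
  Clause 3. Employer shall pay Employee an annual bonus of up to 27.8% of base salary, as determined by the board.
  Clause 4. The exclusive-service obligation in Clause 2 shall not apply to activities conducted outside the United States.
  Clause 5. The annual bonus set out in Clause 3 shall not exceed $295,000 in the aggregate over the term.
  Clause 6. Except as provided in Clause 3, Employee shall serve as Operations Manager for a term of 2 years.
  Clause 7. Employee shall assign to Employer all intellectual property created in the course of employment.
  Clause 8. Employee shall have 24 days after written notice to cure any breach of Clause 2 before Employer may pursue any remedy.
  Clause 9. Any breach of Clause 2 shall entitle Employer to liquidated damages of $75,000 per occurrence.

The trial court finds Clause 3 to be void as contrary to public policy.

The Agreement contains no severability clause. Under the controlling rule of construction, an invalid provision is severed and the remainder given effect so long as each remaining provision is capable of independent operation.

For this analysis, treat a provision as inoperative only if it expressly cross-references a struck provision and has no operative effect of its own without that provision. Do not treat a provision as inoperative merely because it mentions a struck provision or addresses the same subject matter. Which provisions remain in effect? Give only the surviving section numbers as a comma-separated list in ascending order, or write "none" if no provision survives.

1, 2, 4, 6, 7, 8, 9

Clause 3 is struck. The whole of Clause 5 is the aggregate cap on the annual bonus, defined by reference to Clause 3, so Clause 5 cannot stand once Clause 3 is removed. Although Clause 6 refers to Clause 3, its operative terms do not depend on Clause 3, so it remains in effect. With no severability clause, the stated default rule severs what cannot stand and enforces each remaining provision that can operate on its own. That leaves Clause 1, Clause 2, Clause 4, Clause 6, Clause 7, Clause 8, and Clause 9 in effect.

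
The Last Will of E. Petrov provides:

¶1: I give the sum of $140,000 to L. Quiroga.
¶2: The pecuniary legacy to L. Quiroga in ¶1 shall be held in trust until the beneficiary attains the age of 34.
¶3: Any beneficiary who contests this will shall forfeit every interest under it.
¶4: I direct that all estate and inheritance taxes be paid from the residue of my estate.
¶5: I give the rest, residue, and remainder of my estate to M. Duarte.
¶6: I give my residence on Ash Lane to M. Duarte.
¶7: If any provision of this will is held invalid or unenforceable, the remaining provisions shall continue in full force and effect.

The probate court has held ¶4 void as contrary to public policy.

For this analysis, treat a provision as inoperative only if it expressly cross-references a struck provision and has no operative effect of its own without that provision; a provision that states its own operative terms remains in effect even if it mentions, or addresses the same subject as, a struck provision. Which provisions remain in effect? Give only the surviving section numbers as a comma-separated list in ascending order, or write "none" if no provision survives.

1, 2, 3, 5, 6, 7

¶4 is struck. No other provision's operative terms depend on ¶4. Under the severability clause in ¶7, the remaining provisions continue in force. That leaves ¶1, ¶2, ¶3, ¶5, ¶6, and ¶7 in effect.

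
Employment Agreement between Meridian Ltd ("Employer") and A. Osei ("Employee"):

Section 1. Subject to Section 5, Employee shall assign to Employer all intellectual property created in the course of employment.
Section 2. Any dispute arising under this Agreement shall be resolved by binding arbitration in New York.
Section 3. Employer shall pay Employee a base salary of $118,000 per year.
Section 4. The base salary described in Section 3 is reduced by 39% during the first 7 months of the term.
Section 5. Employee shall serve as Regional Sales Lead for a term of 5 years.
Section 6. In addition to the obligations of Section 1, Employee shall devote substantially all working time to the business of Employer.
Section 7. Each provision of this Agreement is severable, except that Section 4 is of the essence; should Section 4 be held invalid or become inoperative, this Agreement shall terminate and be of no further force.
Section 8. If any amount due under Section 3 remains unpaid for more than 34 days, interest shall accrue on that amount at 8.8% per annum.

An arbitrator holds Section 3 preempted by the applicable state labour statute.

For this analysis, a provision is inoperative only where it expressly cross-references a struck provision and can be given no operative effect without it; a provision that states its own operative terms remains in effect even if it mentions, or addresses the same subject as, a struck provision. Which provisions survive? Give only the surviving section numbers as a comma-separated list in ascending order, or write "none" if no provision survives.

Section 3 is struck. Section 4 operates only by reference to Section 3, so it falls with Section 3. Section 8 has no operative effect of its own apart from Section 3 and is therefore inoperative. Section 7 makes Section 4 an essential term, and Section 4 has been rendered inoperative by the cascade; under Section 7, the entire Agreement is therefore void. No provision of the Agreement survives.

none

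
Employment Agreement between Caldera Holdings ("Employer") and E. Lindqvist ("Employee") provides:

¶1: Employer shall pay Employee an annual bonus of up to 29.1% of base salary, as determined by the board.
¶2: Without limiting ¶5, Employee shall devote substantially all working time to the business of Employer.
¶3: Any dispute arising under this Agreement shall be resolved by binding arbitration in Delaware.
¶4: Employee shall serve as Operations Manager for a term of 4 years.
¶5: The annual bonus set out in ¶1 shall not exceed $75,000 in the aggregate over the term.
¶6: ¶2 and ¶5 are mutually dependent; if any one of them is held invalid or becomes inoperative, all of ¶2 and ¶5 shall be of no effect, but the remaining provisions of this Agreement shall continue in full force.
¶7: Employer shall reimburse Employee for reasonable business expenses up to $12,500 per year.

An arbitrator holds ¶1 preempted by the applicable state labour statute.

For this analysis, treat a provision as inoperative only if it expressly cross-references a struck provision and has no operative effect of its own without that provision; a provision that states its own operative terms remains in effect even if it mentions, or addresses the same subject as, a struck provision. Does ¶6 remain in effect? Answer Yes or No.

Yes

¶1 is struck. The whole of ¶5 is the aggregate cap on the annual bonus, defined by reference to ¶1, so ¶5 cannot stand once ¶1 is removed. ¶6 declares ¶2 and ¶5 mutually dependent; since one of them has fallen, all of them are of no effect. That brings down ¶2 as well. The remainder continues in force under ¶6. The provisions still in force are ¶3, ¶4, ¶6, and ¶7. ¶6 is among the surviving provisions, so the answer is yes.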